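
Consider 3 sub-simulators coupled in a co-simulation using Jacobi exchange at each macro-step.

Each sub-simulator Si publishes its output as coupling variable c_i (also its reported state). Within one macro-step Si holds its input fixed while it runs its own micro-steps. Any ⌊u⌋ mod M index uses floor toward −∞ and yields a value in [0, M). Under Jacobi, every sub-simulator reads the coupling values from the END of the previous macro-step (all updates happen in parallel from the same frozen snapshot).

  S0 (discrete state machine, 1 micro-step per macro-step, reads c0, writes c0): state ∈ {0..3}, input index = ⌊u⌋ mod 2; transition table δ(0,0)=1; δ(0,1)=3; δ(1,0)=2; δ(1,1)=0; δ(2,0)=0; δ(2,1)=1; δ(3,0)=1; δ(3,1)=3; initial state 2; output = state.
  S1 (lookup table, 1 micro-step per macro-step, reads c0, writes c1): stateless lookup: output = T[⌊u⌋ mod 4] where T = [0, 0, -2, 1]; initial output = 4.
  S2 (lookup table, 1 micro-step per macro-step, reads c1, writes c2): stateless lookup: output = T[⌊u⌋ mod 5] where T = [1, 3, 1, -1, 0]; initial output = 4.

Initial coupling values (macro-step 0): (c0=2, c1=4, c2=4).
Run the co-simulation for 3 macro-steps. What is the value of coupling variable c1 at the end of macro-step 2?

c1 at macro-step 2 = 0

macro 1: S0 reads c0=2 → after 1×micro: 0; S1 reads c0=2 → after 1×micro: -2; S2 reads c1=4 → after 1×micro: 0 ⇒ (c0=0, c1=-2, c2=0)
macro 2: S0 reads c0=0 → after 1×micro: 1; S1 reads c0=0 → after 1×micro: 0; S2 reads c1=-2 → after 1×micro: -1 ⇒ (c0=1, c1=0, c2=-1)
macro 3: S0 reads c0=1 → after 1×micro: 0; S1 reads c0=1 → after 1×micro: 0; S2 reads c1=0 → after 1×micro: 1 ⇒ (c0=0, c1=0, c2=1)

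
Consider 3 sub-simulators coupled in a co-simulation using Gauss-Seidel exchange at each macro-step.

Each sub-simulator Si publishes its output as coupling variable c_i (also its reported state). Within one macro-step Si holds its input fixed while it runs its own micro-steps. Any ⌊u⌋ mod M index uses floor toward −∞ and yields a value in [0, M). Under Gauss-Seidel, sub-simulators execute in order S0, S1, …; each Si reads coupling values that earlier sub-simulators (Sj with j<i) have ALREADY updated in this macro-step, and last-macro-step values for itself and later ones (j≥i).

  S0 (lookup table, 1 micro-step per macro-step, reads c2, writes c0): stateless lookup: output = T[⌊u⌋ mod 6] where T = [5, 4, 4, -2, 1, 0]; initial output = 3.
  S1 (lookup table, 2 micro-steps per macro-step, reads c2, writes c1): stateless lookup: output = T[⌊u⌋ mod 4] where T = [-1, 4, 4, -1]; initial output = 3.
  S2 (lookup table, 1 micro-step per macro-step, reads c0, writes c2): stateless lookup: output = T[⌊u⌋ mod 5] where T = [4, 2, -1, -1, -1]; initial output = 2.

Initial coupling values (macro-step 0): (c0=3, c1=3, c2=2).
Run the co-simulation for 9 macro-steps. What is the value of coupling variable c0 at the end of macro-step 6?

c0 at macro-step 6 = 1

macro 1: S0 reads c2=2 → after 1×micro: 4; S1 reads c2=2 → after 2×micro: 4; S2 reads c0=4 → after 1×micro: -1 ⇒ (c0=4, c1=4, c2=-1)
macro 2: S0 reads c2=-1 → after 1×micro: 0; S1 reads c2=-1 → after 2×micro: -1; S2 reads c0=0 → after 1×micro: 4 ⇒ (c0=0, c1=-1, c2=4)
macro 3: S0 reads c2=4 → after 1×micro: 1; S1 reads c2=4 → after 2×micro: -1; S2 reads c0=1 → after 1×micro: 2 ⇒ (c0=1, c1=-1, c2=2)
macro 4: S0 reads c2=2 → after 1×micro: 4; S1 reads c2=2 → after 2×micro: 4; S2 reads c0=4 → after 1×micro: -1 ⇒ (c0=4, c1=4, c2=-1)
macro 5: S0 reads c2=-1 → after 1×micro: 0; S1 reads c2=-1 → after 2×micro: -1; S2 reads c0=0 → after 1×micro: 4 ⇒ (c0=0, c1=-1, c2=4)
macro 6: S0 reads c2=4 → after 1×micro: 1; S1 reads c2=4 → after 2×micro: -1; S2 reads c0=1 → after 1×micro: 2 ⇒ (c0=1, c1=-1, c2=2)
macro 7: S0 reads c2=2 → after 1×micro: 4; S1 reads c2=2 → after 2×micro: 4; S2 reads c0=4 → after 1×micro: -1 ⇒ (c0=4, c1=4, c2=-1)
macro 8: S0 reads c2=-1 → after 1×micro: 0; S1 reads c2=-1 → after 2×micro: -1; S2 reads c0=0 → after 1×micro: 4 ⇒ (c0=0, c1=-1, c2=4)
macro 9: S0 reads c2=4 → after 1×micro: 1; S1 reads c2=4 → after 2×micro: -1; S2 reads c0=1 → after 1×micro: 2 ⇒ (c0=1, c1=-1, c2=2)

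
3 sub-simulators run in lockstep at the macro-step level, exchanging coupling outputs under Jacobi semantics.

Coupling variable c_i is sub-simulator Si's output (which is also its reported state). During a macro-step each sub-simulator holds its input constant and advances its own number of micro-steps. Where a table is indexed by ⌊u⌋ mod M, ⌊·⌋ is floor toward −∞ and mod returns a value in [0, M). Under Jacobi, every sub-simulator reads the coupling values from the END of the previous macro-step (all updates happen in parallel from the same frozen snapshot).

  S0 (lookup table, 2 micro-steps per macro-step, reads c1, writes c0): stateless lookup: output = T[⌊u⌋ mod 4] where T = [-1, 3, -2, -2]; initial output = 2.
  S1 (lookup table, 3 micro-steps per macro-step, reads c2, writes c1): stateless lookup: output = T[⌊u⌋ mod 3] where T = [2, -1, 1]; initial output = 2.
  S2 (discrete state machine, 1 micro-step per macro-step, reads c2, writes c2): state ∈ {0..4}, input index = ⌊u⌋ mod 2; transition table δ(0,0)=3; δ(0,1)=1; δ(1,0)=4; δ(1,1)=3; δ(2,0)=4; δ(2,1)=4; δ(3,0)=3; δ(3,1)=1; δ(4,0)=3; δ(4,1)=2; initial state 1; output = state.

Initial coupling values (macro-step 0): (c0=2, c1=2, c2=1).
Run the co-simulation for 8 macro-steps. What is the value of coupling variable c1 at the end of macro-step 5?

macro 1: S0 reads c1=2 → after 2×micro: -2; S1 reads c2=1 → after 3×micro: -1; S2 reads c2=1 → after 1×micro: 3 ⇒ (c0=-2, c1=-1, c2=3)
macro 2: S0 reads c1=-1 → after 2×micro: -2; S1 reads c2=3 → after 3×micro: 2; S2 reads c2=3 → after 1×micro: 1 ⇒ (c0=-2, c1=2, c2=1)
macro 3: S0 reads c1=2 → after 2×micro: -2; S1 reads c2=1 → after 3×micro: -1; S2 reads c2=1 → after 1×micro: 3 ⇒ (c0=-2, c1=-1, c2=3)
macro 4: S0 reads c1=-1 → after 2×micro: -2; S1 reads c2=3 → after 3×micro: 2; S2 reads c2=3 → after 1×micro: 1 ⇒ (c0=-2, c1=2, c2=1)
macro 5: S0 reads c1=2 → after 2×micro: -2; S1 reads c2=1 → after 3×micro: -1; S2 reads c2=1 → after 1×micro: 3 ⇒ (c0=-2, c1=-1, c2=3)
macro 6: S0 reads c1=-1 → after 2×micro: -2; S1 reads c2=3 → after 3×micro: 2; S2 reads c2=3 → after 1×micro: 1 ⇒ (c0=-2, c1=2, c2=1)
macro 7: S0 reads c1=2 → after 2×micro: -2; S1 reads c2=1 → after 3×micro: -1; S2 reads c2=1 → after 1×micro: 3 ⇒ (c0=-2, c1=-1, c2=3)
macro 8: S0 reads c1=-1 → after 2×micro: -2; S1 reads c2=3 → after 3×micro: 2; S2 reads c2=3 → after 1×micro: 1 ⇒ (c0=-2, c1=2, c2=1)

c1 at macro-step 5 = -1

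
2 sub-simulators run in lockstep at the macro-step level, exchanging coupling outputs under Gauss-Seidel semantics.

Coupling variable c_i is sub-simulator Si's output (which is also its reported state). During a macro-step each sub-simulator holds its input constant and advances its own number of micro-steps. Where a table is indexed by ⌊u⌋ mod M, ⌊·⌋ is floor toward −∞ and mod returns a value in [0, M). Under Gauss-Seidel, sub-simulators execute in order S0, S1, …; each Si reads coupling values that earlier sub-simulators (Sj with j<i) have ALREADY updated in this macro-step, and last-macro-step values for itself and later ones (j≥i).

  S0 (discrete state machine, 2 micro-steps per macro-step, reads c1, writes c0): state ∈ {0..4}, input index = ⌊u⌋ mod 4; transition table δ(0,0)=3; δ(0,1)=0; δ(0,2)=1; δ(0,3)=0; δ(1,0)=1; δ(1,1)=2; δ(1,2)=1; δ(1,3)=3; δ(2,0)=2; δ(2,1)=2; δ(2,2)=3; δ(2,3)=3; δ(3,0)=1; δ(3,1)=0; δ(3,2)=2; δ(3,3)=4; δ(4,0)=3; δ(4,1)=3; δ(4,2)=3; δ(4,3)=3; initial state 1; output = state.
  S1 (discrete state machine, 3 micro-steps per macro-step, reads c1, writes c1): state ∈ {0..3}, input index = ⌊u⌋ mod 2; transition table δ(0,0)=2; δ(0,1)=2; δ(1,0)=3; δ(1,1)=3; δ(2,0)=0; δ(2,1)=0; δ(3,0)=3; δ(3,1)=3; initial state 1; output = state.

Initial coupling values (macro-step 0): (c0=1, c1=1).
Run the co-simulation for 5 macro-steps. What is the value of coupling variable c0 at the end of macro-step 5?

c0 at macro-step 5 = 4

macro 1: S0 reads c1=1 → after 2×micro: 2; S1 reads c1=1 → after 3×micro: 3 ⇒ (c0=2, c1=3)
macro 2: S0 reads c1=3 → after 2×micro: 4; S1 reads c1=3 → after 3×micro: 3 ⇒ (c0=4, c1=3)
macro 3: S0 reads c1=3 → after 2×micro: 4; S1 reads c1=3 → after 3×micro: 3 ⇒ (c0=4, c1=3)
macro 4: S0 reads c1=3 → after 2×micro: 4; S1 reads c1=3 → after 3×micro: 3 ⇒ (c0=4, c1=3)
macro 5: S0 reads c1=3 → after 2×micro: 4; S1 reads c1=3 → after 3×micro: 3 ⇒ (c0=4, c1=3)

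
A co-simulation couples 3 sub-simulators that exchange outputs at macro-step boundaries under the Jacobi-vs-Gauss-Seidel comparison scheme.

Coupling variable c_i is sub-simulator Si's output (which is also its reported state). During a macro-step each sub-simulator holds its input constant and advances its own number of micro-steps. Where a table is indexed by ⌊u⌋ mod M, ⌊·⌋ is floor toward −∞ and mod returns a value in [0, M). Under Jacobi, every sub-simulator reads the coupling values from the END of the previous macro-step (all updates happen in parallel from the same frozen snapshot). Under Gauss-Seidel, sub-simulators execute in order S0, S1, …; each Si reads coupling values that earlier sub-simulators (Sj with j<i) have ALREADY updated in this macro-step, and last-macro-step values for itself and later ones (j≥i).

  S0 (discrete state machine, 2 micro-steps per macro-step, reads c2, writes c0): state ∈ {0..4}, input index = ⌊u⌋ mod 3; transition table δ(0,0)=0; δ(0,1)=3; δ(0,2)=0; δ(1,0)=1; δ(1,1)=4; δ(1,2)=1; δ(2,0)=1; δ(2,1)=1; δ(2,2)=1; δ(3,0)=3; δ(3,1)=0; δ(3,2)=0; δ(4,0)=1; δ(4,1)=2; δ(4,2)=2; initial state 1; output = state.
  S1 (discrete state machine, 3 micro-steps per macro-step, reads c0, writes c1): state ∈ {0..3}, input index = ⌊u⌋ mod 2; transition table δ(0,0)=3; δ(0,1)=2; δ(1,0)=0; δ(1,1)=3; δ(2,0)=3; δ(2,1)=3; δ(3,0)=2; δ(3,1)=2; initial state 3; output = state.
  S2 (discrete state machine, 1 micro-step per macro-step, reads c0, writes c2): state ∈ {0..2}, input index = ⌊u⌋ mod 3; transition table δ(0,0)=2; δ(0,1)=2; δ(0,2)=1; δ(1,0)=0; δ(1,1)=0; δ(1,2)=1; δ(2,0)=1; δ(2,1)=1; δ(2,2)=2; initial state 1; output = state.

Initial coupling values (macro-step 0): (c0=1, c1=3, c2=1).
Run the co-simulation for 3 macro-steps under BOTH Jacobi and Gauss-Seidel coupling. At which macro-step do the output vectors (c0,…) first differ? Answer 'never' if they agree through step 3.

[Jacobi] macro 1: S0 reads c2=1 → after 2×micro: 2; S1 reads c0=1 → after 3×micro: 2; S2 reads c0=1 → after 1×micro: 0 ⇒ (c0=2, c1=2, c2=0)
[Jacobi] macro 2: S0 reads c2=0 → after 2×micro: 1; S1 reads c0=2 → after 3×micro: 3; S2 reads c0=2 → after 1×micro: 1 ⇒ (c0=1, c1=3, c2=1)
[Jacobi] macro 3: S0 reads c2=1 → after 2×micro: 2; S1 reads c0=1 → after 3×micro: 2; S2 reads c0=1 → after 1×micro: 0 ⇒ (c0=2, c1=2, c2=0)
[Gauss-Seidel] macro 1: S0 reads c2=1 → after 2×micro: 2; S1 reads c0=2 → after 3×micro: 2; S2 reads c0=2 → after 1×micro: 1 ⇒ (c0=2, c1=2, c2=1)
[Gauss-Seidel] macro 2: S0 reads c2=1 → after 2×micro: 4; S1 reads c0=4 → after 3×micro: 3; S2 reads c0=4 → after 1×micro: 0 ⇒ (c0=4, c1=3, c2=0)
[Gauss-Seidel] macro 3: S0 reads c2=0 → after 2×micro: 1; S1 reads c0=1 → after 3×micro: 2; S2 reads c0=1 → after 1×micro: 2 ⇒ (c0=1, c1=2, c2=2)

first divergence at macro-step: 1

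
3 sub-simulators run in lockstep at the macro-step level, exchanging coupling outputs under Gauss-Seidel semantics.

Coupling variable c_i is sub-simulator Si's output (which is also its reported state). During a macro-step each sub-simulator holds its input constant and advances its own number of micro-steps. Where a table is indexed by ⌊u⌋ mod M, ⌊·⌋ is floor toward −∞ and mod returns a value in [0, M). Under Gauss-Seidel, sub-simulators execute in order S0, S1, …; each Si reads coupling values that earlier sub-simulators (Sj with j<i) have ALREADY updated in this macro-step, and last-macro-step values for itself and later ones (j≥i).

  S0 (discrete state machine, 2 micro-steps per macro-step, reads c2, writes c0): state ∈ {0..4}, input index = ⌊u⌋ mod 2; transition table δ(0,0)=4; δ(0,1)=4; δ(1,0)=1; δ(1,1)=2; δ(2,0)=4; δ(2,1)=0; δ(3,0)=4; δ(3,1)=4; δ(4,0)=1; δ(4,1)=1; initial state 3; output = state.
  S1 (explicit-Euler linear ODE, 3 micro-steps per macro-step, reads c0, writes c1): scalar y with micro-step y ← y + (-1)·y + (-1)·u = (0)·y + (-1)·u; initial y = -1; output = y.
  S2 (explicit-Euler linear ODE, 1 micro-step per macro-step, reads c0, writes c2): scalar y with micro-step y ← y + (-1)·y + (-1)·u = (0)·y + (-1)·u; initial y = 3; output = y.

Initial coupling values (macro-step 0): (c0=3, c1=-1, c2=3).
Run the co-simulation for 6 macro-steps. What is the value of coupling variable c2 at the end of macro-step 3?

macro 1: S0 reads c2=3 → after 2×micro: 1; S1 reads c0=1 → after 3×micro: -1; S2 reads c0=1 → after 1×micro: -1 ⇒ (c0=1, c1=-1, c2=-1)
macro 2: S0 reads c2=-1 → after 2×micro: 0; S1 reads c0=0 → after 3×micro: 0; S2 reads c0=0 → after 1×micro: 0 ⇒ (c0=0, c1=0, c2=0)
macro 3: S0 reads c2=0 → after 2×micro: 1; S1 reads c0=1 → after 3×micro: -1; S2 reads c0=1 → after 1×micro: -1 ⇒ (c0=1, c1=-1, c2=-1)
macro 4: S0 reads c2=-1 → after 2×micro: 0; S1 reads c0=0 → after 3×micro: 0; S2 reads c0=0 → after 1×micro: 0 ⇒ (c0=0, c1=0, c2=0)
macro 5: S0 reads c2=0 → after 2×micro: 1; S1 reads c0=1 → after 3×micro: -1; S2 reads c0=1 → after 1×micro: -1 ⇒ (c0=1, c1=-1, c2=-1)
macro 6: S0 reads c2=-1 → after 2×micro: 0; S1 reads c0=0 → after 3×micro: 0; S2 reads c0=0 → after 1×micro: 0 ⇒ (c0=0, c1=0, c2=0)

c2 at macro-step 3 = -1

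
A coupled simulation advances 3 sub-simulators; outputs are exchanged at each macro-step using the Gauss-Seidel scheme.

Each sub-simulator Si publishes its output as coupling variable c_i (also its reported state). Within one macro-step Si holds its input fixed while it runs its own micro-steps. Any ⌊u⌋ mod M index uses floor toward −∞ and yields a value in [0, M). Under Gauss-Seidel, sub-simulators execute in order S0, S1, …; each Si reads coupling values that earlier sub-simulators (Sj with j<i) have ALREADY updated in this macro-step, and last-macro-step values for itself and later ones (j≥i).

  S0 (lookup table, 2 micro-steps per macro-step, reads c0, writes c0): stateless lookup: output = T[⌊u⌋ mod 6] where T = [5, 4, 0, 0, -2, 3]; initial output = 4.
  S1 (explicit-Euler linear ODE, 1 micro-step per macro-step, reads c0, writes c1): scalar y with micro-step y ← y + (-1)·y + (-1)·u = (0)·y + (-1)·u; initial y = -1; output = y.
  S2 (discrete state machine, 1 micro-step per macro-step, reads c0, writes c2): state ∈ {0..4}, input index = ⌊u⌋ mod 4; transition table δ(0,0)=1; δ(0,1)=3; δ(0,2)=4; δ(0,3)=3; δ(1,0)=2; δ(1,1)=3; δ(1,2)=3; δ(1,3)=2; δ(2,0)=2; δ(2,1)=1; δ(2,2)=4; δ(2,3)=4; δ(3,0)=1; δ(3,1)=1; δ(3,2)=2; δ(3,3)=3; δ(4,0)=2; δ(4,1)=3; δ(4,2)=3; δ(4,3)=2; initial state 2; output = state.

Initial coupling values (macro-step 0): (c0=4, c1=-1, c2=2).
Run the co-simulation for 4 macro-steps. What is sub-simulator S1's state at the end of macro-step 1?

macro 1: S0 reads c0=4 → after 2×micro: -2; S1 reads c0=-2 → after 1×micro: 2; S2 reads c0=-2 → after 1×micro: 4 ⇒ (c0=-2, c1=2, c2=4)
macro 2: S0 reads c0=-2 → after 2×micro: -2; S1 reads c0=-2 → after 1×micro: 2; S2 reads c0=-2 → after 1×micro: 3 ⇒ (c0=-2, c1=2, c2=3)
macro 3: S0 reads c0=-2 → after 2×micro: -2; S1 reads c0=-2 → after 1×micro: 2; S2 reads c0=-2 → after 1×micro: 2 ⇒ (c0=-2, c1=2, c2=2)
macro 4: S0 reads c0=-2 → after 2×micro: -2; S1 reads c0=-2 → after 1×micro: 2; S2 reads c0=-2 → after 1×micro: 4 ⇒ (c0=-2, c1=2, c2=4)

S1 state at macro-step 1 = 2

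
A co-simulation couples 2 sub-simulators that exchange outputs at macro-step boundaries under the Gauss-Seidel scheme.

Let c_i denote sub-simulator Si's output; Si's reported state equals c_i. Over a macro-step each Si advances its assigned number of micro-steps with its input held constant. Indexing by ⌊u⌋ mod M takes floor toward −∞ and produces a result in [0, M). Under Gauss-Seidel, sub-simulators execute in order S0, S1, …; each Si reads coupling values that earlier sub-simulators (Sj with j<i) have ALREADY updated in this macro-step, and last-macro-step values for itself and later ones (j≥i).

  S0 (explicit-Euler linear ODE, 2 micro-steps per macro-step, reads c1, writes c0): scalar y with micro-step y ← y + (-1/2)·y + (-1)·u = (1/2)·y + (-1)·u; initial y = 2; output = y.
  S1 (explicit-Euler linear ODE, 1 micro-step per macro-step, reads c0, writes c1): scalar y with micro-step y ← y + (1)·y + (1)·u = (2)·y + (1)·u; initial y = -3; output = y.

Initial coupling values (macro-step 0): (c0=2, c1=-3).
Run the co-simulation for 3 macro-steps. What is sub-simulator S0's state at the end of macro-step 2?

S0 state at macro-step 2 = 11/4

macro 1: S0 reads c1=-3 → after 2×micro: 5; S1 reads c0=5 → after 1×micro: -1 ⇒ (c0=5, c1=-1)
macro 2: S0 reads c1=-1 → after 2×micro: 11/4; S1 reads c0=11/4 → after 1×micro: 3/4 ⇒ (c0=11/4, c1=3/4)
macro 3: S0 reads c1=3/4 → after 2×micro: -7/16; S1 reads c0=-7/16 → after 1×micro: 17/16 ⇒ (c0=-7/16, c1=17/16)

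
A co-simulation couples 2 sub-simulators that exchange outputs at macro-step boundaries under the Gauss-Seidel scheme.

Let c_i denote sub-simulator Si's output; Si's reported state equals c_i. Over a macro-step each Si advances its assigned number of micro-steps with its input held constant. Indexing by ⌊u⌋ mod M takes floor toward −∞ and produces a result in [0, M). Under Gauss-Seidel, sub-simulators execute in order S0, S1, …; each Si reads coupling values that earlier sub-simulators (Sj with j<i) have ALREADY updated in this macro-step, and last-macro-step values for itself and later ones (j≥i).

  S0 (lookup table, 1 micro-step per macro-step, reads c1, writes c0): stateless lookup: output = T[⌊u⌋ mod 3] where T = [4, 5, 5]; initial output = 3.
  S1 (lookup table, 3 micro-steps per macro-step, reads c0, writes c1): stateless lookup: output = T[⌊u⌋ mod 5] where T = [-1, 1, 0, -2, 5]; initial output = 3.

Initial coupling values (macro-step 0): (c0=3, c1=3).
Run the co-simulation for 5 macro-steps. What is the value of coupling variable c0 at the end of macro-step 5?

macro 1: S0 reads c1=3 → after 1×micro: 4; S1 reads c0=4 → after 3×micro: 5 ⇒ (c0=4, c1=5)
macro 2: S0 reads c1=5 → after 1×micro: 5; S1 reads c0=5 → after 3×micro: -1 ⇒ (c0=5, c1=-1)
macro 3: S0 reads c1=-1 → after 1×micro: 5; S1 reads c0=5 → after 3×micro: -1 ⇒ (c0=5, c1=-1)
macro 4: S0 reads c1=-1 → after 1×micro: 5; S1 reads c0=5 → after 3×micro: -1 ⇒ (c0=5, c1=-1)
macro 5: S0 reads c1=-1 → after 1×micro: 5; S1 reads c0=5 → after 3×micro: -1 ⇒ (c0=5, c1=-1)

c0 at macro-step 5 = 5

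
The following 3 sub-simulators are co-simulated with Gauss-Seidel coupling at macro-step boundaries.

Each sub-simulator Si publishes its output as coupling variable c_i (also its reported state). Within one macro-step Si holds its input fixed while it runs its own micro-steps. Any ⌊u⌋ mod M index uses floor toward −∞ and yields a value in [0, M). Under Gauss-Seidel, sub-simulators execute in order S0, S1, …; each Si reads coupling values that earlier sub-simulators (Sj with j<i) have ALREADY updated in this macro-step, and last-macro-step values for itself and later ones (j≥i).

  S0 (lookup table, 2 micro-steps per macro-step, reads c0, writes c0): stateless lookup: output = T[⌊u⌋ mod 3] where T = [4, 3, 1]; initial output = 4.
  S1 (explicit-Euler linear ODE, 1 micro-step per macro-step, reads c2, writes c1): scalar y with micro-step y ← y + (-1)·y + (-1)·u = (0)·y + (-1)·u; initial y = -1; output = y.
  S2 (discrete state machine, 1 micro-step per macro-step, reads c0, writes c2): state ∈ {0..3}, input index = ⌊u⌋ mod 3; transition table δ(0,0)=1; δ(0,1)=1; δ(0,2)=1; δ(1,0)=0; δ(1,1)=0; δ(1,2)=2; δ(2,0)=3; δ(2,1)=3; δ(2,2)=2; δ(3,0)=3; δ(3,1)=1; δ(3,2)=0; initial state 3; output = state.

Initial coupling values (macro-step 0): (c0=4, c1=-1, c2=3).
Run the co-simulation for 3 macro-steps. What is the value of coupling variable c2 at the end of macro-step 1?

c2 at macro-step 1 = 3

macro 1: S0 reads c0=4 → after 2×micro: 3; S1 reads c2=3 → after 1×micro: -3; S2 reads c0=3 → after 1×micro: 3 ⇒ (c0=3, c1=-3, c2=3)
macro 2: S0 reads c0=3 → after 2×micro: 4; S1 reads c2=3 → after 1×micro: -3; S2 reads c0=4 → after 1×micro: 1 ⇒ (c0=4, c1=-3, c2=1)
macro 3: S0 reads c0=4 → after 2×micro: 3; S1 reads c2=1 → after 1×micro: -1; S2 reads c0=3 → after 1×micro: 0 ⇒ (c0=3, c1=-1, c2=0)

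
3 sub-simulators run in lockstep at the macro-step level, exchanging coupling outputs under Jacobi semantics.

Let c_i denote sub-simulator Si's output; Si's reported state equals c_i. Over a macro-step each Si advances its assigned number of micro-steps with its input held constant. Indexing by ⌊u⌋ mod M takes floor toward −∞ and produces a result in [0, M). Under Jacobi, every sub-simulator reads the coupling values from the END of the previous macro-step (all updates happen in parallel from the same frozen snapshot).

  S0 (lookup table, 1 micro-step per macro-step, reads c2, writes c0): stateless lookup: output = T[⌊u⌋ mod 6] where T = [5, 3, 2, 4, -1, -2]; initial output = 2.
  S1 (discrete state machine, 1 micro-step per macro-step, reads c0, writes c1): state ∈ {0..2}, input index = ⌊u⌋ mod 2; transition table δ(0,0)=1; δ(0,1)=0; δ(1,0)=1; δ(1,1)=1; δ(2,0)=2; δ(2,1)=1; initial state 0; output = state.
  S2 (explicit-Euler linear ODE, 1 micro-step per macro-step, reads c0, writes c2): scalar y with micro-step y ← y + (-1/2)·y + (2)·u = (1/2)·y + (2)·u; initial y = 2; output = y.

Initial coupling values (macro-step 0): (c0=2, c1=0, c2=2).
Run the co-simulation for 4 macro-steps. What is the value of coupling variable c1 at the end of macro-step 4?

macro 1: S0 reads c2=2 → after 1×micro: 2; S1 reads c0=2 → after 1×micro: 1; S2 reads c0=2 → after 1×micro: 5 ⇒ (c0=2, c1=1, c2=5)
macro 2: S0 reads c2=5 → after 1×micro: -2; S1 reads c0=2 → after 1×micro: 1; S2 reads c0=2 → after 1×micro: 13/2 ⇒ (c0=-2, c1=1, c2=13/2)
macro 3: S0 reads c2=13/2 → after 1×micro: 5; S1 reads c0=-2 → after 1×micro: 1; S2 reads c0=-2 → after 1×micro: -3/4 ⇒ (c0=5, c1=1, c2=-3/4)
macro 4: S0 reads c2=-3/4 → after 1×micro: -2; S1 reads c0=5 → after 1×micro: 1; S2 reads c0=5 → after 1×micro: 77/8 ⇒ (c0=-2, c1=1, c2=77/8)

c1 at macro-step 4 = 1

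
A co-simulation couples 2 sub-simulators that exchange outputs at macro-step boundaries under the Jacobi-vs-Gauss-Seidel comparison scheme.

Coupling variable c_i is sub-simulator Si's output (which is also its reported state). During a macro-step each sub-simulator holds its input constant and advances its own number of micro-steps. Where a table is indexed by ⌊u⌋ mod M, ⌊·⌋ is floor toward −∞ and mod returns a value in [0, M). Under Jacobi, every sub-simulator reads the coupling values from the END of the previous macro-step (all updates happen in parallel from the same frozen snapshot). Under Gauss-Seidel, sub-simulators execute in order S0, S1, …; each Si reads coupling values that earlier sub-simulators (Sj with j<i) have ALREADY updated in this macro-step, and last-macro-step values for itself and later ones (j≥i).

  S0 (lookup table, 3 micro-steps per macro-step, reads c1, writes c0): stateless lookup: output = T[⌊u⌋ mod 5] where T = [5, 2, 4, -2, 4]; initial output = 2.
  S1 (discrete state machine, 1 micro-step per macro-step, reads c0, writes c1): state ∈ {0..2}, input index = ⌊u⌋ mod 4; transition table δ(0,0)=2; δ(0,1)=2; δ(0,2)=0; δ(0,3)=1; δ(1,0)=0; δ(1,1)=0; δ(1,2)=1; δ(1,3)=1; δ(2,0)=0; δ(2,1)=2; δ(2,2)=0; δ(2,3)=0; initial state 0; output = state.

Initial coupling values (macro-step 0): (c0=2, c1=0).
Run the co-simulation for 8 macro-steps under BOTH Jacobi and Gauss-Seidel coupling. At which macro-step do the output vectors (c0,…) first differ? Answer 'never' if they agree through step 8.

[Jacobi] macro 1: S0 reads c1=0 → after 3×micro: 5; S1 reads c0=2 → after 1×micro: 0 ⇒ (c0=5, c1=0)
[Jacobi] macro 2: S0 reads c1=0 → after 3×micro: 5; S1 reads c0=5 → after 1×micro: 2 ⇒ (c0=5, c1=2)
[Jacobi] macro 3: S0 reads c1=2 → after 3×micro: 4; S1 reads c0=5 → after 1×micro: 2 ⇒ (c0=4, c1=2)
[Jacobi] macro 4: S0 reads c1=2 → after 3×micro: 4; S1 reads c0=4 → after 1×micro: 0 ⇒ (c0=4, c1=0)
[Jacobi] macro 5: S0 reads c1=0 → after 3×micro: 5; S1 reads c0=4 → after 1×micro: 2 ⇒ (c0=5, c1=2)
[Jacobi] macro 6: S0 reads c1=2 → after 3×micro: 4; S1 reads c0=5 → after 1×micro: 2 ⇒ (c0=4, c1=2)
[Jacobi] macro 7: S0 reads c1=2 → after 3×micro: 4; S1 reads c0=4 → after 1×micro: 0 ⇒ (c0=4, c1=0)
[Jacobi] macro 8: S0 reads c1=0 → after 3×micro: 5; S1 reads c0=4 → after 1×micro: 2 ⇒ (c0=5, c1=2)
[Gauss-Seidel] macro 1: S0 reads c1=0 → after 3×micro: 5; S1 reads c0=5 → after 1×micro: 2 ⇒ (c0=5, c1=2)
[Gauss-Seidel] macro 2: S0 reads c1=2 → after 3×micro: 4; S1 reads c0=4 → after 1×micro: 0 ⇒ (c0=4, c1=0)
[Gauss-Seidel] macro 3: S0 reads c1=0 → after 3×micro: 5; S1 reads c0=5 → after 1×micro: 2 ⇒ (c0=5, c1=2)
[Gauss-Seidel] macro 4: S0 reads c1=2 → after 3×micro: 4; S1 reads c0=4 → after 1×micro: 0 ⇒ (c0=4, c1=0)
[Gauss-Seidel] macro 5: S0 reads c1=0 → after 3×micro: 5; S1 reads c0=5 → after 1×micro: 2 ⇒ (c0=5, c1=2)
[Gauss-Seidel] macro 6: S0 reads c1=2 → after 3×micro: 4; S1 reads c0=4 → after 1×micro: 0 ⇒ (c0=4, c1=0)
[Gauss-Seidel] macro 7: S0 reads c1=0 → after 3×micro: 5; S1 reads c0=5 → after 1×micro: 2 ⇒ (c0=5, c1=2)
[Gauss-Seidel] macro 8: S0 reads c1=2 → after 3×micro: 4; S1 reads c0=4 → after 1×micro: 0 ⇒ (c0=4, c1=0)

first divergence at macro-step: 1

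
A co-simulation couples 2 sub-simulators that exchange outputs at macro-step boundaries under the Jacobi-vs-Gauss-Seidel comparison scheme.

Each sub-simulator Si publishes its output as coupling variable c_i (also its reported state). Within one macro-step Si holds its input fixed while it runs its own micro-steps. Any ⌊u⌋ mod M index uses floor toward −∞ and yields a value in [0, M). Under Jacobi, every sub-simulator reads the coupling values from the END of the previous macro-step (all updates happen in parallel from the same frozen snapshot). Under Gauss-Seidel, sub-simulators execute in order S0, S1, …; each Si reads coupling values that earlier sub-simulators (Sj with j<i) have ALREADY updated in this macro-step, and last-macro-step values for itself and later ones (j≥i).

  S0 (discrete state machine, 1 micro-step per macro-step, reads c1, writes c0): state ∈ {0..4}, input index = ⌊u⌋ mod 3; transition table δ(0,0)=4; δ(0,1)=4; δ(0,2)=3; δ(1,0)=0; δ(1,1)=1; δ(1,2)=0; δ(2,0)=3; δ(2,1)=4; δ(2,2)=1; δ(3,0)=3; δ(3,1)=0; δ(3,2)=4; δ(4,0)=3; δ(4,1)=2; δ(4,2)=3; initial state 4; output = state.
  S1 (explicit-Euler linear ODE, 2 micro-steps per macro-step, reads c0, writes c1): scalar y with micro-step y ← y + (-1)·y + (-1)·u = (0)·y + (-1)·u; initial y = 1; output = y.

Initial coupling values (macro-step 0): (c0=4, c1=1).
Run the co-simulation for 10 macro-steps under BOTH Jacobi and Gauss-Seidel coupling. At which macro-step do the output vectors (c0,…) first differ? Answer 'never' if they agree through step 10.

[Jacobi] macro 1: S0 reads c1=1 → after 1×micro: 2; S1 reads c0=4 → after 2×micro: -4 ⇒ (c0=2, c1=-4)
[Jacobi] macro 2: S0 reads c1=-4 → after 1×micro: 1; S1 reads c0=2 → after 2×micro: -2 ⇒ (c0=1, c1=-2)
[Jacobi] macro 3: S0 reads c1=-2 → after 1×micro: 1; S1 reads c0=1 → after 2×micro: -1 ⇒ (c0=1, c1=-1)
[Jacobi] macro 4: S0 reads c1=-1 → after 1×micro: 0; S1 reads c0=1 → after 2×micro: -1 ⇒ (c0=0, c1=-1)
[Jacobi] macro 5: S0 reads c1=-1 → after 1×micro: 3; S1 reads c0=0 → after 2×micro: 0 ⇒ (c0=3, c1=0)
[Jacobi] macro 6: S0 reads c1=0 → after 1×micro: 3; S1 reads c0=3 → after 2×micro: -3 ⇒ (c0=3, c1=-3)
[Jacobi] macro 7: S0 reads c1=-3 → after 1×micro: 3; S1 reads c0=3 → after 2×micro: -3 ⇒ (c0=3, c1=-3)
[Jacobi] macro 8: S0 reads c1=-3 → after 1×micro: 3; S1 reads c0=3 → after 2×micro: -3 ⇒ (c0=3, c1=-3)
[Jacobi] macro 9: S0 reads c1=-3 → after 1×micro: 3; S1 reads c0=3 → after 2×micro: -3 ⇒ (c0=3, c1=-3)
[Jacobi] macro 10: S0 reads c1=-3 → after 1×micro: 3; S1 reads c0=3 → after 2×micro: -3 ⇒ (c0=3, c1=-3)
[Gauss-Seidel] macro 1: S0 reads c1=1 → after 1×micro: 2; S1 reads c0=2 → after 2×micro: -2 ⇒ (c0=2, c1=-2)
[Gauss-Seidel] macro 2: S0 reads c1=-2 → after 1×micro: 4; S1 reads c0=4 → after 2×micro: -4 ⇒ (c0=4, c1=-4)
[Gauss-Seidel] macro 3: S0 reads c1=-4 → after 1×micro: 3; S1 reads c0=3 → after 2×micro: -3 ⇒ (c0=3, c1=-3)
[Gauss-Seidel] macro 4: S0 reads c1=-3 → after 1×micro: 3; S1 reads c0=3 → after 2×micro: -3 ⇒ (c0=3, c1=-3)
[Gauss-Seidel] macro 5: S0 reads c1=-3 → after 1×micro: 3; S1 reads c0=3 → after 2×micro: -3 ⇒ (c0=3, c1=-3)
[Gauss-Seidel] macro 6: S0 reads c1=-3 → after 1×micro: 3; S1 reads c0=3 → after 2×micro: -3 ⇒ (c0=3, c1=-3)
[Gauss-Seidel] macro 7: S0 reads c1=-3 → after 1×micro: 3; S1 reads c0=3 → after 2×micro: -3 ⇒ (c0=3, c1=-3)
[Gauss-Seidel] macro 8: S0 reads c1=-3 → after 1×micro: 3; S1 reads c0=3 → after 2×micro: -3 ⇒ (c0=3, c1=-3)
[Gauss-Seidel] macro 9: S0 reads c1=-3 → after 1×micro: 3; S1 reads c0=3 → after 2×micro: -3 ⇒ (c0=3, c1=-3)
[Gauss-Seidel] macro 10: S0 reads c1=-3 → after 1×micro: 3; S1 reads c0=3 → after 2×micro: -3 ⇒ (c0=3, c1=-3)

first divergence at macro-step: 1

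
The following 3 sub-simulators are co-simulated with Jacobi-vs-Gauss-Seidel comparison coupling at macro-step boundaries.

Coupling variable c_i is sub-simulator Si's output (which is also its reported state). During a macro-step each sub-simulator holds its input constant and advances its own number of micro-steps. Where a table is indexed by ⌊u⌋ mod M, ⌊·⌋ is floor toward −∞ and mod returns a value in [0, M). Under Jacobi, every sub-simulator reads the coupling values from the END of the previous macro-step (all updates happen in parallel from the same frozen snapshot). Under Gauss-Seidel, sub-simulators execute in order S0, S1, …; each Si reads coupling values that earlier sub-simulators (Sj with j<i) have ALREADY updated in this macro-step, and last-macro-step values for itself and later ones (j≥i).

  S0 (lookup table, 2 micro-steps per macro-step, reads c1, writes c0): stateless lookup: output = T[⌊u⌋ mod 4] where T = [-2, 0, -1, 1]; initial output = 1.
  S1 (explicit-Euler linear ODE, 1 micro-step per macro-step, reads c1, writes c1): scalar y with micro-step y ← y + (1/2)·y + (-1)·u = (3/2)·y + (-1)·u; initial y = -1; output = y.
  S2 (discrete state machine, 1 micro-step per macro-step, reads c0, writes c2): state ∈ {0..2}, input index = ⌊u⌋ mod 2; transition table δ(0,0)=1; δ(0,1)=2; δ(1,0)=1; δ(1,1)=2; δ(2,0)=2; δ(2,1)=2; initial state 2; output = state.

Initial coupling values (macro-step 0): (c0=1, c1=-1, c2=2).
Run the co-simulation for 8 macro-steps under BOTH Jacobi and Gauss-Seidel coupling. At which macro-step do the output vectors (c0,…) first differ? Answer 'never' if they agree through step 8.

first divergence at macro-step: never

[Jacobi] macro 1: S0 reads c1=-1 → after 2×micro: 1; S1 reads c1=-1 → after 1×micro: -1/2; S2 reads c0=1 → after 1×micro: 2 ⇒ (c0=1, c1=-1/2, c2=2)
[Jacobi] macro 2: S0 reads c1=-1/2 → after 2×micro: 1; S1 reads c1=-1/2 → after 1×micro: -1/4; S2 reads c0=1 → after 1×micro: 2 ⇒ (c0=1, c1=-1/4, c2=2)
[Jacobi] macro 3: S0 reads c1=-1/4 → after 2×micro: 1; S1 reads c1=-1/4 → after 1×micro: -1/8; S2 reads c0=1 → after 1×micro: 2 ⇒ (c0=1, c1=-1/8, c2=2)
[Jacobi] macro 4: S0 reads c1=-1/8 → after 2×micro: 1; S1 reads c1=-1/8 → after 1×micro: -1/16; S2 reads c0=1 → after 1×micro: 2 ⇒ (c0=1, c1=-1/16, c2=2)
[Jacobi] macro 5: S0 reads c1=-1/16 → after 2×micro: 1; S1 reads c1=-1/16 → after 1×micro: -1/32; S2 reads c0=1 → after 1×micro: 2 ⇒ (c0=1, c1=-1/32, c2=2)
[Jacobi] macro 6: S0 reads c1=-1/32 → after 2×micro: 1; S1 reads c1=-1/32 → after 1×micro: -1/64; S2 reads c0=1 → after 1×micro: 2 ⇒ (c0=1, c1=-1/64, c2=2)
[Jacobi] macro 7: S0 reads c1=-1/64 → after 2×micro: 1; S1 reads c1=-1/64 → after 1×micro: -1/128; S2 reads c0=1 → after 1×micro: 2 ⇒ (c0=1, c1=-1/128, c2=2)
[Jacobi] macro 8: S0 reads c1=-1/128 → after 2×micro: 1; S1 reads c1=-1/128 → after 1×micro: -1/256; S2 reads c0=1 → after 1×micro: 2 ⇒ (c0=1, c1=-1/256, c2=2)
[Gauss-Seidel] macro 1: S0 reads c1=-1 → after 2×micro: 1; S1 reads c1=-1 → after 1×micro: -1/2; S2 reads c0=1 → after 1×micro: 2 ⇒ (c0=1, c1=-1/2, c2=2)
[Gauss-Seidel] macro 2: S0 reads c1=-1/2 → after 2×micro: 1; S1 reads c1=-1/2 → after 1×micro: -1/4; S2 reads c0=1 → after 1×micro: 2 ⇒ (c0=1, c1=-1/4, c2=2)
[Gauss-Seidel] macro 3: S0 reads c1=-1/4 → after 2×micro: 1; S1 reads c1=-1/4 → after 1×micro: -1/8; S2 reads c0=1 → after 1×micro: 2 ⇒ (c0=1, c1=-1/8, c2=2)
[Gauss-Seidel] macro 4: S0 reads c1=-1/8 → after 2×micro: 1; S1 reads c1=-1/8 → after 1×micro: -1/16; S2 reads c0=1 → after 1×micro: 2 ⇒ (c0=1, c1=-1/16, c2=2)
[Gauss-Seidel] macro 5: S0 reads c1=-1/16 → after 2×micro: 1; S1 reads c1=-1/16 → after 1×micro: -1/32; S2 reads c0=1 → after 1×micro: 2 ⇒ (c0=1, c1=-1/32, c2=2)
[Gauss-Seidel] macro 6: S0 reads c1=-1/32 → after 2×micro: 1; S1 reads c1=-1/32 → after 1×micro: -1/64; S2 reads c0=1 → after 1×micro: 2 ⇒ (c0=1, c1=-1/64, c2=2)
[Gauss-Seidel] macro 7: S0 reads c1=-1/64 → after 2×micro: 1; S1 reads c1=-1/64 → after 1×micro: -1/128; S2 reads c0=1 → after 1×micro: 2 ⇒ (c0=1, c1=-1/128, c2=2)
[Gauss-Seidel] macro 8: S0 reads c1=-1/128 → after 2×micro: 1; S1 reads c1=-1/128 → after 1×micro: -1/256; S2 reads c0=1 → after 1×micro: 2 ⇒ (c0=1, c1=-1/256, c2=2)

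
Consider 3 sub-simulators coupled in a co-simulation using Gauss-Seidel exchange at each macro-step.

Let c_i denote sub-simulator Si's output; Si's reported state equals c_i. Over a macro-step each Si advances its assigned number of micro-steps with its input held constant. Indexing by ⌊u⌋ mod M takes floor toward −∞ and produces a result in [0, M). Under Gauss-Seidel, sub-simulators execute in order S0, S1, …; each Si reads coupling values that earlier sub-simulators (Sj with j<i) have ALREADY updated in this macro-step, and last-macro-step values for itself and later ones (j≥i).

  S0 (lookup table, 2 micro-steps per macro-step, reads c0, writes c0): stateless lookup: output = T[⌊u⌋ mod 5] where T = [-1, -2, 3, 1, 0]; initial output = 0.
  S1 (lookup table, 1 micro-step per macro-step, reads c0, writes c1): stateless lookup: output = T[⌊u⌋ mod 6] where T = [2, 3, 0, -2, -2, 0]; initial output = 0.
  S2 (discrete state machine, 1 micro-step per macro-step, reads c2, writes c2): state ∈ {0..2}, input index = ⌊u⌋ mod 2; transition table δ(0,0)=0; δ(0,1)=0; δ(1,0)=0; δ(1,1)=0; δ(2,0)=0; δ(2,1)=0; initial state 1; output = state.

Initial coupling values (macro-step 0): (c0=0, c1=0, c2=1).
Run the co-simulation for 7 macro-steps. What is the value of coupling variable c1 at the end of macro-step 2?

macro 1: S0 reads c0=0 → after 2×micro: -1; S1 reads c0=-1 → after 1×micro: 0; S2 reads c2=1 → after 1×micro: 0 ⇒ (c0=-1, c1=0, c2=0)
macro 2: S0 reads c0=-1 → after 2×micro: 0; S1 reads c0=0 → after 1×micro: 2; S2 reads c2=0 → after 1×micro: 0 ⇒ (c0=0, c1=2, c2=0)
macro 3: S0 reads c0=0 → after 2×micro: -1; S1 reads c0=-1 → after 1×micro: 0; S2 reads c2=0 → after 1×micro: 0 ⇒ (c0=-1, c1=0, c2=0)
macro 4: S0 reads c0=-1 → after 2×micro: 0; S1 reads c0=0 → after 1×micro: 2; S2 reads c2=0 → after 1×micro: 0 ⇒ (c0=0, c1=2, c2=0)
macro 5: S0 reads c0=0 → after 2×micro: -1; S1 reads c0=-1 → after 1×micro: 0; S2 reads c2=0 → after 1×micro: 0 ⇒ (c0=-1, c1=0, c2=0)
macro 6: S0 reads c0=-1 → after 2×micro: 0; S1 reads c0=0 → after 1×micro: 2; S2 reads c2=0 → after 1×micro: 0 ⇒ (c0=0, c1=2, c2=0)
macro 7: S0 reads c0=0 → after 2×micro: -1; S1 reads c0=-1 → after 1×micro: 0; S2 reads c2=0 → after 1×micro: 0 ⇒ (c0=-1, c1=0, c2=0)

c1 at macro-step 2 = 2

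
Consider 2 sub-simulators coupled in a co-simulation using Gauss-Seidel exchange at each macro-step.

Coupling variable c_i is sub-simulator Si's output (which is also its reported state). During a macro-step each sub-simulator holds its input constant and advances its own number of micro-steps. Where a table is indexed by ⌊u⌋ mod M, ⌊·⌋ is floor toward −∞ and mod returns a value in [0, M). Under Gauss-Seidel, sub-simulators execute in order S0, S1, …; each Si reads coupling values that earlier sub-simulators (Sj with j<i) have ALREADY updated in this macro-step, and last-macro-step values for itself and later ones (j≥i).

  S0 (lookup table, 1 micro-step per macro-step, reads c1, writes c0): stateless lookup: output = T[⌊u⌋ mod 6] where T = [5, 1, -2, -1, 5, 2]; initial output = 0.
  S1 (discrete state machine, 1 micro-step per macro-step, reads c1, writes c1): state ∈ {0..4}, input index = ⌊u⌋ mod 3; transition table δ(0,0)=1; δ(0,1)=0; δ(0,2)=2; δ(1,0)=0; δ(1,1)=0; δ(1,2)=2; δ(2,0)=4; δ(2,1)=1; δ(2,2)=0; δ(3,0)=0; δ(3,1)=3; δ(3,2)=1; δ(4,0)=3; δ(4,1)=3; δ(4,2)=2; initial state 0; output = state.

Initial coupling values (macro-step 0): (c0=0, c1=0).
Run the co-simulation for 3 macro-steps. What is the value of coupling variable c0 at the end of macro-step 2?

c0 at macro-step 2 = 1

macro 1: S0 reads c1=0 → after 1×micro: 5; S1 reads c1=0 → after 1×micro: 1 ⇒ (c0=5, c1=1)
macro 2: S0 reads c1=1 → after 1×micro: 1; S1 reads c1=1 → after 1×micro: 0 ⇒ (c0=1, c1=0)
macro 3: S0 reads c1=0 → after 1×micro: 5; S1 reads c1=0 → after 1×micro: 1 ⇒ (c0=5, c1=1)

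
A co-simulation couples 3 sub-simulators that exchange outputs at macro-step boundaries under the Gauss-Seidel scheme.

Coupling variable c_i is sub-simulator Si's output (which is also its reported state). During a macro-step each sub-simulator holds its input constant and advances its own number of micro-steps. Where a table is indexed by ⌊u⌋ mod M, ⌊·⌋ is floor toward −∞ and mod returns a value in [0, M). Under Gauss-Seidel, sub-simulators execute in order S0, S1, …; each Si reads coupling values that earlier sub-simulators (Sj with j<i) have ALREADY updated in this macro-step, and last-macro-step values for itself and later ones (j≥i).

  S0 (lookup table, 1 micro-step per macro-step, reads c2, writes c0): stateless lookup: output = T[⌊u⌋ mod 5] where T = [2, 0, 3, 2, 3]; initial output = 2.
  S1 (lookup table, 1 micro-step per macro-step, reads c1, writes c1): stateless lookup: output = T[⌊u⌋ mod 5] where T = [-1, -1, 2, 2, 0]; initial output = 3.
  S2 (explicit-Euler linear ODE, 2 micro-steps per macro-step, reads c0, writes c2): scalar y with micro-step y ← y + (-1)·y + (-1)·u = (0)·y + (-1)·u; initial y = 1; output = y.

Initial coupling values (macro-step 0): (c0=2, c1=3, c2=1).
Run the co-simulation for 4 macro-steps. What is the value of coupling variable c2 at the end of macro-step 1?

c2 at macro-step 1 = 0

macro 1: S0 reads c2=1 → after 1×micro: 0; S1 reads c1=3 → after 1×micro: 2; S2 reads c0=0 → after 2×micro: 0 ⇒ (c0=0, c1=2, c2=0)
macro 2: S0 reads c2=0 → after 1×micro: 2; S1 reads c1=2 → after 1×micro: 2; S2 reads c0=2 → after 2×micro: -2 ⇒ (c0=2, c1=2, c2=-2)
macro 3: S0 reads c2=-2 → after 1×micro: 2; S1 reads c1=2 → after 1×micro: 2; S2 reads c0=2 → after 2×micro: -2 ⇒ (c0=2, c1=2, c2=-2)
macro 4: S0 reads c2=-2 → after 1×micro: 2; S1 reads c1=2 → after 1×micro: 2; S2 reads c0=2 → after 2×micro: -2 ⇒ (c0=2, c1=2, c2=-2)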